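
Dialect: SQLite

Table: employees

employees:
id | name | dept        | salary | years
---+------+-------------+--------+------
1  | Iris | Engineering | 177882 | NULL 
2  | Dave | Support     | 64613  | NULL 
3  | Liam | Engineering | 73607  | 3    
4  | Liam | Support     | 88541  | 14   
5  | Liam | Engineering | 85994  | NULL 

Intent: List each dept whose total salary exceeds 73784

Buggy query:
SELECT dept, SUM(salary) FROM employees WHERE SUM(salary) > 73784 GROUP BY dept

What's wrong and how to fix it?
Bug: Aggregate functions cannot appear in a WHERE clause

Fix: Move the aggregate condition to a HAVING clause

Corrected query:
SELECT dept, SUM(salary) FROM employees GROUP BY dept HAVING SUM(salary) > 73784

Result:
dept        | SUM(salary)
------------+------------
Engineering | 337483     
Support     | 153154     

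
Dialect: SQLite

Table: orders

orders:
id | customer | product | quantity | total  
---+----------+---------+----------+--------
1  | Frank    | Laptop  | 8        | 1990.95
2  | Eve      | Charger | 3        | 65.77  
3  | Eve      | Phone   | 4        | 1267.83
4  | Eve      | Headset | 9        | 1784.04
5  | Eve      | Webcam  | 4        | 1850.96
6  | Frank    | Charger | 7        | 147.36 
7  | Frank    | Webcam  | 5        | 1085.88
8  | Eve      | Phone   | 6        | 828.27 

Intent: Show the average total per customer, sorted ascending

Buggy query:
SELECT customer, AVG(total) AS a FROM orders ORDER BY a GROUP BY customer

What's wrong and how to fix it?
Bug: ORDER BY appears before GROUP BY; SQL clause order requires GROUP BY first

Fix: Move ORDER BY to the end, after GROUP BY

Corrected query:
SELECT customer, AVG(total) AS a FROM orders GROUP BY customer ORDER BY a

Result:
customer | a       
---------+---------
Frank    | 1074.73 
Eve      | 1159.374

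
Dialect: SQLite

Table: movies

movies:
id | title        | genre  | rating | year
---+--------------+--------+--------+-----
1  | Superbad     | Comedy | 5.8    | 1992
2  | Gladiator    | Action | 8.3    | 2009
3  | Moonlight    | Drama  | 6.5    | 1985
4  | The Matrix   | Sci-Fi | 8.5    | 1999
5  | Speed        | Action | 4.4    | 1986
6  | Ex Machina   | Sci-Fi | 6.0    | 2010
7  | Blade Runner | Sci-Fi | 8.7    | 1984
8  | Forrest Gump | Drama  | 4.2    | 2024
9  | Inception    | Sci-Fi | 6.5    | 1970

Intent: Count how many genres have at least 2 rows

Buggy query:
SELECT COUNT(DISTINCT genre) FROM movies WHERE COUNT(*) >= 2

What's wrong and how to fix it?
Bug: COUNT(*) cannot appear in WHERE; the per-group count doesn't exist yet

Fix: Group first with HAVING COUNT(*) >= 2, then COUNT the resulting groups

Corrected query:
SELECT COUNT(*) FROM (SELECT genre FROM movies GROUP BY genre HAVING COUNT(*) >= 2)

Result:
COUNT(*)
--------
3       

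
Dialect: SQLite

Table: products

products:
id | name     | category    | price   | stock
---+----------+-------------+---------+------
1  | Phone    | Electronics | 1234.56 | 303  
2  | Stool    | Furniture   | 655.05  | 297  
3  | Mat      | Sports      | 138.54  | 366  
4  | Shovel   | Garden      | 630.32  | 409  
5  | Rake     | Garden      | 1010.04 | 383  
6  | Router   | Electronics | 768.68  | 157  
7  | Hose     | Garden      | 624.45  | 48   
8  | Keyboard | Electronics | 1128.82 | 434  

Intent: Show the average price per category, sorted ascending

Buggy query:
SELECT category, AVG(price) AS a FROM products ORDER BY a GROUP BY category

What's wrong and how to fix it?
Bug: GROUP BY must precede ORDER BY

Fix: Move ORDER BY to the end, after GROUP BY

Corrected query:
SELECT category, AVG(price) AS a FROM products GROUP BY category ORDER BY a

Result:
category    | a         
------------+-----------
Sports      | 138.54    
Furniture   | 655.05    
Garden      | 754.936667
Electronics | 1044.02   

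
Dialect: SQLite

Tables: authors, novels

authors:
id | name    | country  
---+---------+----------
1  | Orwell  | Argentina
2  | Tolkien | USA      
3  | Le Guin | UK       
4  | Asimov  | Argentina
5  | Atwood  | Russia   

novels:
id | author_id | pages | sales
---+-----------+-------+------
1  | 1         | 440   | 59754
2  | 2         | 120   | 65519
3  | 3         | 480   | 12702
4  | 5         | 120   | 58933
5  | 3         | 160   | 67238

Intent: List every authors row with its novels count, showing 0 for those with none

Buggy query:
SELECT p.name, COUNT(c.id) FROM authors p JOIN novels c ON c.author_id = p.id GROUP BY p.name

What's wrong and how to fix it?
Bug: An inner join excludes parents with zero children

Fix: Use LEFT JOIN so parents without children still appear (COUNT(c.id) gives 0)

Corrected query:
SELECT p.name, COUNT(c.id) FROM authors p LEFT JOIN novels c ON c.author_id = p.id GROUP BY p.name

Result:
name    | COUNT(c.id)
--------+------------
Asimov  | 0          
Atwood  | 1          
Le Guin | 2          
Orwell  | 1          
Tolkien | 1          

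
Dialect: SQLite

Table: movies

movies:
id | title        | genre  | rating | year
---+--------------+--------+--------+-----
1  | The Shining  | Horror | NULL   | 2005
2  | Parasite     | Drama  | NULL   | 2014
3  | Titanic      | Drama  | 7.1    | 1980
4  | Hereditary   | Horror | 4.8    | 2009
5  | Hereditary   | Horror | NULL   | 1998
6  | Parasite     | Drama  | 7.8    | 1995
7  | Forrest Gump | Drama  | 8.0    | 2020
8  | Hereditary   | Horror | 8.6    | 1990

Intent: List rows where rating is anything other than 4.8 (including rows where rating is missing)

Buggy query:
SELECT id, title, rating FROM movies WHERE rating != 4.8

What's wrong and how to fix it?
Bug: Inequality against NULL is unknown, not true; rows with NULL are dropped

Fix: Handle NULL separately with IS NULL alongside the inequality

Corrected query:
SELECT id, title, rating FROM movies WHERE rating != 4.8 OR rating IS NULL

Result:
id | title        | rating
---+--------------+-------
1  | The Shining  | NULL  
2  | Parasite     | NULL  
3  | Titanic      | 7.1   
5  | Hereditary   | NULL  
6  | Parasite     | 7.8   
7  | Forrest Gump | 8     
8  | Hereditary   | 8.6   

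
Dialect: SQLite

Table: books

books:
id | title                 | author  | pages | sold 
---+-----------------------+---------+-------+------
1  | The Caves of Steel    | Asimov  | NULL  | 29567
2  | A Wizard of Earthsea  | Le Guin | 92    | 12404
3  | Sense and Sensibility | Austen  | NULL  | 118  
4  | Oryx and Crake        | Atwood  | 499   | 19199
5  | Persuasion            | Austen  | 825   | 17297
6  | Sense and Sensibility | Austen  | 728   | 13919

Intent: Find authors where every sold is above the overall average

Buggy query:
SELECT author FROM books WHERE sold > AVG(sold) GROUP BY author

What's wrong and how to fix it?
Bug: AVG() is an aggregate; it can't sit directly in WHERE

Fix: Compute the overall average in a scalar subquery and compare each group's MIN against it in HAVING

Corrected query:
SELECT author FROM books GROUP BY author HAVING MIN(sold) > (SELECT AVG(sold) FROM books)

Result:
author
------
Asimov
Atwood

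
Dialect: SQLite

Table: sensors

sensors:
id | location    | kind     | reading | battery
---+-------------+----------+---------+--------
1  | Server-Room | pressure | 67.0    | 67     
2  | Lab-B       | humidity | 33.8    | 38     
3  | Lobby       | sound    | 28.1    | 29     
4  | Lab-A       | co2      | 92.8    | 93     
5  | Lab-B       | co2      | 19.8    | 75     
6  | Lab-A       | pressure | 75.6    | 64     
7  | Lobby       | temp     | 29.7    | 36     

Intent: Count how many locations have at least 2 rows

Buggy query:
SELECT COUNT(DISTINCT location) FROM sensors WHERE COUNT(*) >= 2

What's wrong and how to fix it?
Bug: WHERE filters individual rows, not groups, so a group-level COUNT is invalid there

Fix: Group first with HAVING COUNT(*) >= 2, then COUNT the resulting groups

Corrected query:
SELECT COUNT(*) FROM (SELECT location FROM sensors GROUP BY location HAVING COUNT(*) >= 2)

Result:
COUNT(*)
--------
3       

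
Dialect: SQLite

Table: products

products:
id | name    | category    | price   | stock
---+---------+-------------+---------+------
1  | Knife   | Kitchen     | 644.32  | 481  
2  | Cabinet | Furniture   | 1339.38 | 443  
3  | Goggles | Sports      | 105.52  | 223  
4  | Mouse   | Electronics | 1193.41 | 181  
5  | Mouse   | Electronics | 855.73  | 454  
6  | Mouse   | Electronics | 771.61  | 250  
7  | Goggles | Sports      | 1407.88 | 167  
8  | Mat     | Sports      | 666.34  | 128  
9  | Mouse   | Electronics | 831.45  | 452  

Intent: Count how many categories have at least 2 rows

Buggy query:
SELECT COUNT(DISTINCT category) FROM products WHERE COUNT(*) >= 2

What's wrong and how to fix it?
Bug: COUNT(*) cannot appear in WHERE; the per-group count doesn't exist yet

Fix: Group first with HAVING COUNT(*) >= 2, then COUNT the resulting groups

Corrected query:
SELECT COUNT(*) FROM (SELECT category FROM products GROUP BY category HAVING COUNT(*) >= 2)

Result:
COUNT(*)
--------
2       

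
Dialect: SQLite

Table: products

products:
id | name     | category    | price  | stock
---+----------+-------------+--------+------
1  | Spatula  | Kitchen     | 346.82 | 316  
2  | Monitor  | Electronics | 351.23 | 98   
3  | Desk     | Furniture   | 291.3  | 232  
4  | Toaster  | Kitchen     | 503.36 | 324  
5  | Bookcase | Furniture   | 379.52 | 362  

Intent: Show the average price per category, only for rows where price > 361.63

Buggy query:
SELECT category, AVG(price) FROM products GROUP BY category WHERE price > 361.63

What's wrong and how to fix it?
Bug: WHERE cannot follow GROUP BY

Fix: Move the WHERE clause before GROUP BY

Corrected query:
SELECT category, AVG(price) FROM products WHERE price > 361.63 GROUP BY category

Result:
category  | AVG(price)
----------+-----------
Furniture | 379.52    
Kitchen   | 503.36    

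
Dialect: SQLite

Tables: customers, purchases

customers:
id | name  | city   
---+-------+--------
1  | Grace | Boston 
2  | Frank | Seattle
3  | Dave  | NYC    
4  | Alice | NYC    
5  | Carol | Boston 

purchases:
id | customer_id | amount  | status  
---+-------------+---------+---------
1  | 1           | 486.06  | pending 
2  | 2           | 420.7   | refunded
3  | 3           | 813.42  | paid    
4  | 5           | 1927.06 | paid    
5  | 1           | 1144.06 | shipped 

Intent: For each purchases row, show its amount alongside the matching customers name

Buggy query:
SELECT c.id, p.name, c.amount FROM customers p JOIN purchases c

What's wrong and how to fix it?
Bug: JOIN with no ON clause produces a cartesian product; every purchases row pairs with every customers row

Fix: Specify the join condition linking the foreign key to the parent id

Corrected query:
SELECT c.id, p.name, c.amount FROM customers p JOIN purchases c ON c.customer_id = p.id

Result:
id | name  | amount 
---+-------+--------
1  | Grace | 486.06 
2  | Frank | 420.7  
3  | Dave  | 813.42 
4  | Carol | 1927.06
5  | Grace | 1144.06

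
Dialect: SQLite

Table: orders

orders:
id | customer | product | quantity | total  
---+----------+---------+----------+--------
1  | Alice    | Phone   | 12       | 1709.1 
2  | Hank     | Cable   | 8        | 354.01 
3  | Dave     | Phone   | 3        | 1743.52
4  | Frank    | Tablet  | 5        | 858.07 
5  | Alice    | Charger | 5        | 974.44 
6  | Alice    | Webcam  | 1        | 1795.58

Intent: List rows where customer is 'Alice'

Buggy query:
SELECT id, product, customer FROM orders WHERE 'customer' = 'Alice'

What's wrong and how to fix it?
Bug: 'customer' in single quotes is a string literal, not the column; the comparison is literal-vs-literal and never true

Fix: Remove the quotes around the column name (or use double quotes for an identifier)

Corrected query:
SELECT id, product, customer FROM orders WHERE customer = 'Alice'

Result:
id | product | customer
---+---------+---------
1  | Phone   | Alice   
5  | Charger | Alice   
6  | Webcam  | Alice   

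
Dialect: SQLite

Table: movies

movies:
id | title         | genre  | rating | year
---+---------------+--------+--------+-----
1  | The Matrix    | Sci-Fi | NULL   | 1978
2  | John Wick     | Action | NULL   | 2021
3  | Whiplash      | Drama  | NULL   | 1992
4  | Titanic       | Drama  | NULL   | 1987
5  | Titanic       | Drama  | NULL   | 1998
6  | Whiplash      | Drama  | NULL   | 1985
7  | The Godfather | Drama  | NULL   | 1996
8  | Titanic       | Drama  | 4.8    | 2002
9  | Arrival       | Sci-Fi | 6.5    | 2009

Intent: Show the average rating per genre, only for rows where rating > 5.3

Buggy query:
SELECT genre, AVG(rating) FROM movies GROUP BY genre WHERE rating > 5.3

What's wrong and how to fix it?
Bug: WHERE cannot follow GROUP BY

Fix: Place WHERE between FROM and GROUP BY

Corrected query:
SELECT genre, AVG(rating) FROM movies WHERE rating > 5.3 GROUP BY genre

Result:
genre  | AVG(rating)
-------+------------
Sci-Fi | 6.5        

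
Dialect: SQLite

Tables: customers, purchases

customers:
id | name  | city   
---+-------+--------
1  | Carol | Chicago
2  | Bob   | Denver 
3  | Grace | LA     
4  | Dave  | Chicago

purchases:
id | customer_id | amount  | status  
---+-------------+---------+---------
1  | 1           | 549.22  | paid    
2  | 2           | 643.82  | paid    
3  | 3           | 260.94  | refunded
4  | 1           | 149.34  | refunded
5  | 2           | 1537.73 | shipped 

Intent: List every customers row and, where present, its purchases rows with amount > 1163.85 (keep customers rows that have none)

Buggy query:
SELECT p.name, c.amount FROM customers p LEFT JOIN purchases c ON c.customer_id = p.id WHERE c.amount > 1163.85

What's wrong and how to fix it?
Bug: A WHERE condition on the right-hand table after LEFT JOIN drops unmatched parents

Fix: Move the right-table condition into the ON clause so unmatched parents are kept

Corrected query:
SELECT p.name, c.amount FROM customers p LEFT JOIN purchases c ON c.customer_id = p.id AND c.amount > 1163.85

Result:
name  | amount 
------+--------
Carol | NULL   
Bob   | 1537.73
Grace | NULL   
Dave  | NULL   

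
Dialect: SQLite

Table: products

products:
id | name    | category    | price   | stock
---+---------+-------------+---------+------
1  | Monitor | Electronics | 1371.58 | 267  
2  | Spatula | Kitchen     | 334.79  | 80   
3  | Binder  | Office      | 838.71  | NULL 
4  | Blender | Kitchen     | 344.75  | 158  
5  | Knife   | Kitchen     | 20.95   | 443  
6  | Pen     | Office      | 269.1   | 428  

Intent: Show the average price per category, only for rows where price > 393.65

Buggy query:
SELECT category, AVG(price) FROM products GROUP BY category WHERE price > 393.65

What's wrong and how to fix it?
Bug: Row-level WHERE must come before GROUP BY in the clause order

Fix: Place WHERE between FROM and GROUP BY

Corrected query:
SELECT category, AVG(price) FROM products WHERE price > 393.65 GROUP BY category

Result:
category    | AVG(price)
------------+-----------
Electronics | 1371.58   
Office      | 838.71    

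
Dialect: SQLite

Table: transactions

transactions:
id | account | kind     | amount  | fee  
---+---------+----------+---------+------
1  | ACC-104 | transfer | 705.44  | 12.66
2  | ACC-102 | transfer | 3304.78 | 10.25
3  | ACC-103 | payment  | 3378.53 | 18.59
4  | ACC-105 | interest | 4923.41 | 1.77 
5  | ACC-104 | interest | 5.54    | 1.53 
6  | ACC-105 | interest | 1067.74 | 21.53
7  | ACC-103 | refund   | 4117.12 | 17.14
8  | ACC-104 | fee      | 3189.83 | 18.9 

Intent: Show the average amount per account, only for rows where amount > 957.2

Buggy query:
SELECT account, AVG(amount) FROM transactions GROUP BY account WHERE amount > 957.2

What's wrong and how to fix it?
Bug: Row-level WHERE must come before GROUP BY in the clause order

Fix: Place WHERE between FROM and GROUP BY

Corrected query:
SELECT account, AVG(amount) FROM transactions WHERE amount > 957.2 GROUP BY account

Result:
account | AVG(amount)
--------+------------
ACC-102 | 3304.78    
ACC-103 | 3747.825   
ACC-104 | 3189.83    
ACC-105 | 2995.575   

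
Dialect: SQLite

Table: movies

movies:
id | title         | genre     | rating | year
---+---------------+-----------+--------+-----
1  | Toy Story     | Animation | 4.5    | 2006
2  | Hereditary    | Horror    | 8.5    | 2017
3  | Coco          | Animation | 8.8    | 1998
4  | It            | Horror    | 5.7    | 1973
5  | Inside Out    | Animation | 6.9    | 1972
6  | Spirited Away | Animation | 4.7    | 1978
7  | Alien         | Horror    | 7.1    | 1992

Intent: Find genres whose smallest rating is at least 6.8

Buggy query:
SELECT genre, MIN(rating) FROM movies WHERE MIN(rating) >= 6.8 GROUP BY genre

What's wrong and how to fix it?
Bug: Aggregates like MIN are computed per group after WHERE runs

Fix: Use HAVING for the per-group MIN condition

Corrected query:
SELECT genre, MIN(rating) FROM movies GROUP BY genre HAVING MIN(rating) >= 6.8

Result:
(no rows)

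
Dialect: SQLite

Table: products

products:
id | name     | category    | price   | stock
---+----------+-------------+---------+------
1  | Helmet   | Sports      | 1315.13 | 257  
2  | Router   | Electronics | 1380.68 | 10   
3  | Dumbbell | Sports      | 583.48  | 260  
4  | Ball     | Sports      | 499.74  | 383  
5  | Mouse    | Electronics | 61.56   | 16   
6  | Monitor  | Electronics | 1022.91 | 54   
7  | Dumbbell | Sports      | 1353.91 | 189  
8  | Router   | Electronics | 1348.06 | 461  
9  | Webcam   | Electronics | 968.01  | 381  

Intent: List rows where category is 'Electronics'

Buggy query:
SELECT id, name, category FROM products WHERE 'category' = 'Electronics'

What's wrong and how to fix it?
Bug: Single quotes denote string literals in SQL; the column name is being compared as a constant string

Fix: Reference the column as category without single quotes

Corrected query:
SELECT id, name, category FROM products WHERE category = 'Electronics'

Result:
id | name    | category   
---+---------+------------
2  | Router  | Electronics
5  | Mouse   | Electronics
6  | Monitor | Electronics
8  | Router  | Electronics
9  | Webcam  | Electronics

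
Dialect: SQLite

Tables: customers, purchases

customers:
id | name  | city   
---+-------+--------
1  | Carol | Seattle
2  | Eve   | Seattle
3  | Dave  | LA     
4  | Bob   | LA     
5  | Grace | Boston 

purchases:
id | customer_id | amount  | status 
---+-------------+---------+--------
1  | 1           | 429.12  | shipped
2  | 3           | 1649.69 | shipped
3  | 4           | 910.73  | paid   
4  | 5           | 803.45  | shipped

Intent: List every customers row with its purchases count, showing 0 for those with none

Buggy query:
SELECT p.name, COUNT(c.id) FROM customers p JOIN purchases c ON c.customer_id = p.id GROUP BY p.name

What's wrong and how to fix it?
Bug: INNER JOIN drops customers rows that have no matching purchases rows

Fix: Use LEFT JOIN so parents without children still appear (COUNT(c.id) gives 0)

Corrected query:
SELECT p.name, COUNT(c.id) FROM customers p LEFT JOIN purchases c ON c.customer_id = p.id GROUP BY p.name

Result:
name  | COUNT(c.id)
------+------------
Bob   | 1          
Carol | 1          
Dave  | 1          
Eve   | 0          
Grace | 1          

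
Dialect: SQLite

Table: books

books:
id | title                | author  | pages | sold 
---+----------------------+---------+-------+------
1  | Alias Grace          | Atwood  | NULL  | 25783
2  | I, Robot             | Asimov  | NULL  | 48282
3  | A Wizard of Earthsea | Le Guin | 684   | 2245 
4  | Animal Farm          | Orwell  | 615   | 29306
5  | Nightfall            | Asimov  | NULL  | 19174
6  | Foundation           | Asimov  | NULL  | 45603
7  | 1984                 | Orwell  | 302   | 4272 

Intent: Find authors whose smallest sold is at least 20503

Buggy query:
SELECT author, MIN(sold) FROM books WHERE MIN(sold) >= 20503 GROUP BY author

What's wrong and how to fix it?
Bug: MIN() in WHERE is a misuse of aggregate

Fix: Replace WHERE with HAVING after the GROUP BY

Corrected query:
SELECT author, MIN(sold) FROM books GROUP BY author HAVING MIN(sold) >= 20503

Result:
author | MIN(sold)
-------+----------
Atwood | 25783    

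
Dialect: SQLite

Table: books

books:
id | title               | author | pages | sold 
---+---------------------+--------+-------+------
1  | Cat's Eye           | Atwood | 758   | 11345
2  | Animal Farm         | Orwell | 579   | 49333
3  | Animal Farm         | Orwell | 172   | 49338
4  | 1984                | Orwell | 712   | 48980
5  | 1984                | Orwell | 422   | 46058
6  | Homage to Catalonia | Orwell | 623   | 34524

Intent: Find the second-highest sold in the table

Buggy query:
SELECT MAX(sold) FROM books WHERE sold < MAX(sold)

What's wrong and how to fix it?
Bug: MAX(sold) on the right of the comparison is an aggregate-in-WHERE error

Fix: Put the inner MAX in a scalar subquery

Corrected query:
SELECT MAX(sold) FROM books WHERE sold < (SELECT MAX(sold) FROM books)

Result:
MAX(sold)
---------
49333    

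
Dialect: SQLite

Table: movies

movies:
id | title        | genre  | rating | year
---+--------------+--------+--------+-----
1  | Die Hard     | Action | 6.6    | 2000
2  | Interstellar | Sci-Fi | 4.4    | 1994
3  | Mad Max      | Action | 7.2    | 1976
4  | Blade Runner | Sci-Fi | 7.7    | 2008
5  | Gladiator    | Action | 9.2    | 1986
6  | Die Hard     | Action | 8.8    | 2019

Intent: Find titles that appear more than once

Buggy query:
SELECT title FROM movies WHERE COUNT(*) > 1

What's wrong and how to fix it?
Bug: COUNT(*) is an aggregate and cannot be used in WHERE

Fix: Group first, then use HAVING for the count condition

Corrected query:
SELECT title FROM movies GROUP BY title HAVING COUNT(*) > 1

Result:
title   
--------
Die Hard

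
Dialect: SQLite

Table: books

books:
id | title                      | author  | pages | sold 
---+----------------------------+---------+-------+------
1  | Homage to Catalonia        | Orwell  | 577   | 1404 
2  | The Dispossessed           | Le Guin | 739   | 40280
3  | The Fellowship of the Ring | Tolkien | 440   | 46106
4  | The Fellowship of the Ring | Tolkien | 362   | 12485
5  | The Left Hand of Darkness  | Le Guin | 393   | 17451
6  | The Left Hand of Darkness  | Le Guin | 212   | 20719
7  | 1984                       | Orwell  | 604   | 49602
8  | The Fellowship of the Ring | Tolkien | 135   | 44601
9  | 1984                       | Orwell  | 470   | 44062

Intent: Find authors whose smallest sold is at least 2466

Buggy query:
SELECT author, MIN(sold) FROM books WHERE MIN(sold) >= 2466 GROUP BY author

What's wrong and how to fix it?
Bug: MIN() in WHERE is a misuse of aggregate

Fix: Use HAVING for the per-group MIN condition

Corrected query:
SELECT author, MIN(sold) FROM books GROUP BY author HAVING MIN(sold) >= 2466

Result:
author  | MIN(sold)
--------+----------
Le Guin | 17451    
Tolkien | 12485    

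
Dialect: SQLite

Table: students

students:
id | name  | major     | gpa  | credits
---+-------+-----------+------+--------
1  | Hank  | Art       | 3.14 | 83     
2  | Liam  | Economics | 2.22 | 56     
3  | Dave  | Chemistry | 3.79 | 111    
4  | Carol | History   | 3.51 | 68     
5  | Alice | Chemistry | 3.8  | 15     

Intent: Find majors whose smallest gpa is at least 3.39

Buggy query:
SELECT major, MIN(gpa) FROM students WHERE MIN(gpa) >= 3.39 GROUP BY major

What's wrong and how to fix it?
Bug: Aggregates like MIN are computed per group after WHERE runs

Fix: Use HAVING for the per-group MIN condition

Corrected query:
SELECT major, MIN(gpa) FROM students GROUP BY major HAVING MIN(gpa) >= 3.39

Result:
major     | MIN(gpa)
----------+---------
Chemistry | 3.79    
History   | 3.51    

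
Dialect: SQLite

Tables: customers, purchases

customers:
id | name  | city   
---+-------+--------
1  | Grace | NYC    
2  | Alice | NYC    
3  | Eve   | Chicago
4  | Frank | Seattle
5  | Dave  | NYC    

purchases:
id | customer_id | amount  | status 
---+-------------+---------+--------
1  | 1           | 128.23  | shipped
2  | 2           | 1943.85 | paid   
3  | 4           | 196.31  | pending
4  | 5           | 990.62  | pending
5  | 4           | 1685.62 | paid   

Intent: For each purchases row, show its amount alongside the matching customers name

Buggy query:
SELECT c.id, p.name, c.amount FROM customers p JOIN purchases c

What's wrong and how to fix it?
Bug: JOIN with no ON clause produces a cartesian product; every purchases row pairs with every customers row

Fix: Add ON c.customer_id = p.id to the JOIN

Corrected query:
SELECT c.id, p.name, c.amount FROM customers p JOIN purchases c ON c.customer_id = p.id

Result:
id | name  | amount 
---+-------+--------
1  | Grace | 128.23 
2  | Alice | 1943.85
3  | Frank | 196.31 
4  | Dave  | 990.62 
5  | Frank | 1685.62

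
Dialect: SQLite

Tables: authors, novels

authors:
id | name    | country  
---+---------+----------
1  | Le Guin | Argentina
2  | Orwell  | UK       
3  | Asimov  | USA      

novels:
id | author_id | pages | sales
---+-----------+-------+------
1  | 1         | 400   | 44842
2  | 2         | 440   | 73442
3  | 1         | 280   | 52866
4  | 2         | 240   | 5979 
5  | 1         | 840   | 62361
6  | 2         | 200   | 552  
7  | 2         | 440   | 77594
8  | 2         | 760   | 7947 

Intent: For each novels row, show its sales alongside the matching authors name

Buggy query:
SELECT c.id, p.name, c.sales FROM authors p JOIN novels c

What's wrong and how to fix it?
Bug: JOIN with no ON clause produces a cartesian product; every novels row pairs with every authors row

Fix: Specify the join condition linking the foreign key to the parent id

Corrected query:
SELECT c.id, p.name, c.sales FROM authors p JOIN novels c ON c.author_id = p.id

Result:
id | name    | sales
---+---------+------
1  | Le Guin | 44842
2  | Orwell  | 73442
3  | Le Guin | 52866
4  | Orwell  | 5979 
5  | Le Guin | 62361
6  | Orwell  | 552  
7  | Orwell  | 77594
8  | Orwell  | 7947 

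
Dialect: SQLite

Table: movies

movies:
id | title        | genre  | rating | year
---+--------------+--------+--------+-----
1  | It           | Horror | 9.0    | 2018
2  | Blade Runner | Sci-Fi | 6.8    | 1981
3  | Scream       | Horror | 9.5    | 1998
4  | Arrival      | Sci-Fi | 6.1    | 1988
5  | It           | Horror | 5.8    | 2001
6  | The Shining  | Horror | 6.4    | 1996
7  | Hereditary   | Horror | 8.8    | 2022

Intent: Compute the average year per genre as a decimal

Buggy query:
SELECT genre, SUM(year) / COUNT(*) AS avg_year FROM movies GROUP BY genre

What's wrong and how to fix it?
Bug: Both operands are integers, so '/' performs integer division and truncates

Fix: Multiply by 1.0 (or CAST to REAL) to force floating-point division

Corrected query:
SELECT genre, SUM(year) * 1.0 / COUNT(*) AS avg_year FROM movies GROUP BY genre

Result:
genre  | avg_year
-------+---------
Horror | 2007    
Sci-Fi | 1984.5  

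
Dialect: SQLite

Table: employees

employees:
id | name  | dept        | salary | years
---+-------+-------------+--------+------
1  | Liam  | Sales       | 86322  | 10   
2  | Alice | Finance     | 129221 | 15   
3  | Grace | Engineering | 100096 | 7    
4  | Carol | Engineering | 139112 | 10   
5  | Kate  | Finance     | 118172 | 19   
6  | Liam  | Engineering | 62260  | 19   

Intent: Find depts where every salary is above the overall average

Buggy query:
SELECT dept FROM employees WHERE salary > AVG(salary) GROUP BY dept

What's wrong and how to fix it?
Bug: WHERE evaluates per row before aggregation, so AVG() is unavailable

Fix: Use a subquery for AVG and a HAVING MIN(...) filter so the condition holds for every row in the group

Corrected query:
SELECT dept FROM employees GROUP BY dept HAVING MIN(salary) > (SELECT AVG(salary) FROM employees)

Result:
dept   
-------
Finance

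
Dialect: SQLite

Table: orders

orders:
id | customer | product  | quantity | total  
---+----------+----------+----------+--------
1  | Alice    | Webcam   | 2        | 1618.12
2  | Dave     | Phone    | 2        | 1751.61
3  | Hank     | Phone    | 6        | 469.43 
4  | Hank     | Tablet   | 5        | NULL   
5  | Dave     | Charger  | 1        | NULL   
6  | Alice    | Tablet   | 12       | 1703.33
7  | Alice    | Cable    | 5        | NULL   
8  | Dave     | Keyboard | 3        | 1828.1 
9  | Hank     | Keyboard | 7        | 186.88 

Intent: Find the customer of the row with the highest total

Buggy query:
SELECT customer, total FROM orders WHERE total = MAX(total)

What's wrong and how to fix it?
Bug: WHERE is evaluated per row; an aggregate over the whole table isn't defined there

Fix: Use a subquery: WHERE total = (SELECT MAX(total) FROM orders)

Corrected query:
SELECT customer, total FROM orders WHERE total = (SELECT MAX(total) FROM orders)

Result:
customer | total 
---------+-------
Dave     | 1828.1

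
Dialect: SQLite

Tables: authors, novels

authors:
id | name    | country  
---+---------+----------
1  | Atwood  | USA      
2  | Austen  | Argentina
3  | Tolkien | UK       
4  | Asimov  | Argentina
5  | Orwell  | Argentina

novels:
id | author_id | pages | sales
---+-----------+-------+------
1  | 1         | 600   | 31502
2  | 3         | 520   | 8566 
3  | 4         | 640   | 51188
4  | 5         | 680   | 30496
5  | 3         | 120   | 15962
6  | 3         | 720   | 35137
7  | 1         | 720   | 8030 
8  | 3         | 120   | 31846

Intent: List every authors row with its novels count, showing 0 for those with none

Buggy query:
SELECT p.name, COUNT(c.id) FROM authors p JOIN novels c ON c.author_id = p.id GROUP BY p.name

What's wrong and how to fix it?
Bug: An inner join excludes parents with zero children

Fix: Use LEFT JOIN so parents without children still appear (COUNT(c.id) gives 0)

Corrected query:
SELECT p.name, COUNT(c.id) FROM authors p LEFT JOIN novels c ON c.author_id = p.id GROUP BY p.name

Result:
name    | COUNT(c.id)
--------+------------
Asimov  | 1          
Atwood  | 2          
Austen  | 0          
Orwell  | 1          
Tolkien | 4          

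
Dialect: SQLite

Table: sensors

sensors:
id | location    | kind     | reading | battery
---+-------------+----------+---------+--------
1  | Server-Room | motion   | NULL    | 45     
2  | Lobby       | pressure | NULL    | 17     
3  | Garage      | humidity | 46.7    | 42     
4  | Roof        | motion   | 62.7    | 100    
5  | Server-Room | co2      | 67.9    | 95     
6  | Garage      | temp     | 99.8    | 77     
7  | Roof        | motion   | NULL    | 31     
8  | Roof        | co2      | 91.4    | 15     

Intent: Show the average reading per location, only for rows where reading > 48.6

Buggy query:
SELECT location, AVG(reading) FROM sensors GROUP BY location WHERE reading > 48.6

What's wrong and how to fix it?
Bug: Row-level WHERE must come before GROUP BY in the clause order

Fix: Move the WHERE clause before GROUP BY

Corrected query:
SELECT location, AVG(reading) FROM sensors WHERE reading > 48.6 GROUP BY location

Result:
location    | AVG(reading)
------------+-------------
Garage      | 99.8        
Roof        | 77.05       
Server-Room | 67.9        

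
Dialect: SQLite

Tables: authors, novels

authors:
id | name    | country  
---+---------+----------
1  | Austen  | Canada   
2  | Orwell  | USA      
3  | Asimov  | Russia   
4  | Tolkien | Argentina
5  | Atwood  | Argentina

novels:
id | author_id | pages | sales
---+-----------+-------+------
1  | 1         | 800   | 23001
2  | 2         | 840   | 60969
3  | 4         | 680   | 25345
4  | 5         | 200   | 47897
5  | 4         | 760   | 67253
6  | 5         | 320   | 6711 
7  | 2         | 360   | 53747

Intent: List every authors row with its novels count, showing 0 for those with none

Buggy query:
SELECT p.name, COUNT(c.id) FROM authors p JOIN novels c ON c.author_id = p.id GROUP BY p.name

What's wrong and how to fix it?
Bug: INNER JOIN drops authors rows that have no matching novels rows

Fix: Switch to LEFT JOIN to retain unmatched parent rows

Corrected query:
SELECT p.name, COUNT(c.id) FROM authors p LEFT JOIN novels c ON c.author_id = p.id GROUP BY p.name

Result:
name    | COUNT(c.id)
--------+------------
Asimov  | 0          
Atwood  | 2          
Austen  | 1          
Orwell  | 2          
Tolkien | 2          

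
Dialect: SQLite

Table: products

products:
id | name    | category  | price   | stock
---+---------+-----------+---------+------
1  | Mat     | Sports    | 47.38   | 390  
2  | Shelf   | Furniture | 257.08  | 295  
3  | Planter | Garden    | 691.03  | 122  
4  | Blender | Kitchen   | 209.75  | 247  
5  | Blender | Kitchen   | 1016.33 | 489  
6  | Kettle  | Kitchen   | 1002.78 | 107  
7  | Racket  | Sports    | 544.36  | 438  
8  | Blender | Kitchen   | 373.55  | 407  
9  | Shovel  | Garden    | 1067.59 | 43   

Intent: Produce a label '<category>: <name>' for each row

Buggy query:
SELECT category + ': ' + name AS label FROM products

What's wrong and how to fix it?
Bug: SQLite uses || for string concatenation; + coerces text to numbers (yielding 0)

Fix: Use the || operator for string concatenation

Corrected query:
SELECT category || ': ' || name AS label FROM products

Result:
label           
----------------
Sports: Mat     
Furniture: Shelf
Garden: Planter 
Kitchen: Blender
Kitchen: Blender
Kitchen: Kettle 
Sports: Racket  
Kitchen: Blender
Garden: Shovel  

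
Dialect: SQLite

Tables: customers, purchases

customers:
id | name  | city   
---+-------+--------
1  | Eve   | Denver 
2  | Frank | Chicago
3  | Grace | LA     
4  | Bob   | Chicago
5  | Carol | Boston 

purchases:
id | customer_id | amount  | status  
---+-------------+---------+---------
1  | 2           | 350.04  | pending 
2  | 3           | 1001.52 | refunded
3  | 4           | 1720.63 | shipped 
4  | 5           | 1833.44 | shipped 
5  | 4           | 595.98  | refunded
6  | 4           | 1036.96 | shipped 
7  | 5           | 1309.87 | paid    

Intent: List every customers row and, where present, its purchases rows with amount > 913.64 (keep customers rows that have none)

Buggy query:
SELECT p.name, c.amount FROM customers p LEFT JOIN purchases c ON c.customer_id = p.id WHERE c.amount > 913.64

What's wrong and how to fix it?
Bug: Filtering c.amount in WHERE discards the NULL rows produced by LEFT JOIN, turning it into an inner join

Fix: Put 'c.amount > 913.64' in the JOIN's ON clause instead of WHERE

Corrected query:
SELECT p.name, c.amount FROM customers p LEFT JOIN purchases c ON c.customer_id = p.id AND c.amount > 913.64

Result:
name  | amount 
------+--------
Eve   | NULL   
Frank | NULL   
Grace | 1001.52
Bob   | 1036.96
Bob   | 1720.63
Carol | 1309.87
Carol | 1833.44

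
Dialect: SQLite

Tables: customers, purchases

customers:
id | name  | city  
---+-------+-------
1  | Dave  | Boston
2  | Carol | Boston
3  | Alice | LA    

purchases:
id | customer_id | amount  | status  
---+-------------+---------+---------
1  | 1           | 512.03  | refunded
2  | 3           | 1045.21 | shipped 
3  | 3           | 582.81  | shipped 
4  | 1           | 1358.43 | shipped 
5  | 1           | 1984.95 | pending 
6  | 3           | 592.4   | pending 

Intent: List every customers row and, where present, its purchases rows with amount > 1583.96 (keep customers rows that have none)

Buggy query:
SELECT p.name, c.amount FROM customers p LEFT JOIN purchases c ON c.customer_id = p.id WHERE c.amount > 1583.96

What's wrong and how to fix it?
Bug: Filtering c.amount in WHERE discards the NULL rows produced by LEFT JOIN, turning it into an inner join

Fix: Put 'c.amount > 1583.96' in the JOIN's ON clause instead of WHERE

Corrected query:
SELECT p.name, c.amount FROM customers p LEFT JOIN purchases c ON c.customer_id = p.id AND c.amount > 1583.96

Result:
name  | amount 
------+--------
Dave  | 1984.95
Carol | NULL   
Alice | NULL   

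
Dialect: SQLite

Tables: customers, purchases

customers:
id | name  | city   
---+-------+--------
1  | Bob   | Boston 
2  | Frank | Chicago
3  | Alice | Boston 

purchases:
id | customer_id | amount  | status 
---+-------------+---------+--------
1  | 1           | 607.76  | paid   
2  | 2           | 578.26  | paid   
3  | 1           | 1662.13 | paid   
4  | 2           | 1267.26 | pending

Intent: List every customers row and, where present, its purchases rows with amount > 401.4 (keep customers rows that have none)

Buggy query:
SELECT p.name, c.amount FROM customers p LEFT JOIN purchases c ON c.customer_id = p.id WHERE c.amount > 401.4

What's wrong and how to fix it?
Bug: A WHERE condition on the right-hand table after LEFT JOIN drops unmatched parents

Fix: Move the right-table condition into the ON clause so unmatched parents are kept

Corrected query:
SELECT p.name, c.amount FROM customers p LEFT JOIN purchases c ON c.customer_id = p.id AND c.amount > 401.4

Result:
name  | amount 
------+--------
Bob   | 607.76 
Bob   | 1662.13
Frank | 578.26 
Frank | 1267.26
Alice | NULL   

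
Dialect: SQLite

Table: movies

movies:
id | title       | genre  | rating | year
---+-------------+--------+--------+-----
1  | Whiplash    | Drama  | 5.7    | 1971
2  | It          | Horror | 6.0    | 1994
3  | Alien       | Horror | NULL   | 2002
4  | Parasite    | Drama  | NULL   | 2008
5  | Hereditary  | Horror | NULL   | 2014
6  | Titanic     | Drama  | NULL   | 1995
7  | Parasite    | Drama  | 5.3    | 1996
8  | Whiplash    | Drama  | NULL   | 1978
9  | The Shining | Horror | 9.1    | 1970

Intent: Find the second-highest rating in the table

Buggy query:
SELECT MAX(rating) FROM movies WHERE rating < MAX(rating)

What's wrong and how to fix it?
Bug: The inner MAX is an aggregate inside WHERE, which is not allowed

Fix: Compute the overall MAX in a subquery, then take MAX of rows below it

Corrected query:
SELECT MAX(rating) FROM movies WHERE rating < (SELECT MAX(rating) FROM movies)

Result:
MAX(rating)
-----------
6          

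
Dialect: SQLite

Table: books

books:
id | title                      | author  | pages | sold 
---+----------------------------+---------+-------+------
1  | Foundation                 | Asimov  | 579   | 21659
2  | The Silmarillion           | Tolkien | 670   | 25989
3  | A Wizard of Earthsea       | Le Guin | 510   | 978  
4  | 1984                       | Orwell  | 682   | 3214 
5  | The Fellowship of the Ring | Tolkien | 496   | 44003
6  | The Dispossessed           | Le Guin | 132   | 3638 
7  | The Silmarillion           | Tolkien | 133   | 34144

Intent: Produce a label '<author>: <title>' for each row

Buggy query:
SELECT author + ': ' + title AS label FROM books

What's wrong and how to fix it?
Bug: SQLite uses || for string concatenation; + coerces text to numbers (yielding 0)

Fix: Use the || operator for string concatenation

Corrected query:
SELECT author || ': ' || title AS label FROM books

Result:
label                              
-----------------------------------
Asimov: Foundation                 
Tolkien: The Silmarillion          
Le Guin: A Wizard of Earthsea      
Orwell: 1984                       
Tolkien: The Fellowship of the Ring
Le Guin: The Dispossessed          
Tolkien: The Silmarillion          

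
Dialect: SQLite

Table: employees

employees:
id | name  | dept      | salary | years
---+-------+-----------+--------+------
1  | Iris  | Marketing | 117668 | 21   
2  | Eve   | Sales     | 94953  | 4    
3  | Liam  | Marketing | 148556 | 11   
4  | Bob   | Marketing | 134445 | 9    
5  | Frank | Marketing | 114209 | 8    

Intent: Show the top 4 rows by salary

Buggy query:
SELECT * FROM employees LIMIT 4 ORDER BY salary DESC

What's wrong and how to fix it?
Bug: ORDER BY cannot follow LIMIT; LIMIT is the final clause

Fix: Swap the clauses: ORDER BY first, then LIMIT

Corrected query:
SELECT * FROM employees ORDER BY salary DESC LIMIT 4

Result:
id | name  | dept      | salary | years
---+-------+-----------+--------+------
3  | Liam  | Marketing | 148556 | 11   
4  | Bob   | Marketing | 134445 | 9    
1  | Iris  | Marketing | 117668 | 21   
5  | Frank | Marketing | 114209 | 8    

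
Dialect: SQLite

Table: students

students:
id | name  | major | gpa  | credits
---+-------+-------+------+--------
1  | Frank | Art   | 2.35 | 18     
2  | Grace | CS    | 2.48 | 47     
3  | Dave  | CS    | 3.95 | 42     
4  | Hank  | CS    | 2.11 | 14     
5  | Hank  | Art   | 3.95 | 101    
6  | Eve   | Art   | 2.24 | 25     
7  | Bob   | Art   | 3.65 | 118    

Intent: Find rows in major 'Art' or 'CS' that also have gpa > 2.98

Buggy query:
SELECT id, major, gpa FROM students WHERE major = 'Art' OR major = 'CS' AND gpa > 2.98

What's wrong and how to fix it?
Bug: Without parentheses, AND is evaluated before OR, so the gpa filter only applies to the 'CS' branch

Fix: Group the OR with parentheses (or use IN), then AND the threshold

Corrected query:
SELECT id, major, gpa FROM students WHERE (major = 'Art' OR major = 'CS') AND gpa > 2.98

Result:
id | major | gpa 
---+-------+-----
3  | CS    | 3.95
5  | Art   | 3.95
7  | Art   | 3.65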